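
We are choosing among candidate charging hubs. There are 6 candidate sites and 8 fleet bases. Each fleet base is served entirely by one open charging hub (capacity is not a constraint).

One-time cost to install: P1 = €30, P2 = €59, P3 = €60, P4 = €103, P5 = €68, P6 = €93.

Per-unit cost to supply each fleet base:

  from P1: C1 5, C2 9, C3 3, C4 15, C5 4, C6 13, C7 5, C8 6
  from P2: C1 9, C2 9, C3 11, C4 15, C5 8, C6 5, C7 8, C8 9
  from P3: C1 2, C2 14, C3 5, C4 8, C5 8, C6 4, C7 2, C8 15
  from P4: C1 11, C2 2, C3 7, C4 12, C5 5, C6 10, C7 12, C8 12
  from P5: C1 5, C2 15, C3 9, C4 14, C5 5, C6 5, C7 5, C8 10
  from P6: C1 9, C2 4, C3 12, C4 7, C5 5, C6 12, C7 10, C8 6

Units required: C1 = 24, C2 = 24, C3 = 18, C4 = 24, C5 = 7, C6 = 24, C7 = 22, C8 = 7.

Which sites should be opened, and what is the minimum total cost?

Open P1, P3 and P4; minimum total cost 745.

For any fixed open set, each fleet base goes to its cheapest open site; total = fixed + service.
{P1, P3, P4}: C1→P3 2·24=48, C2→P4 2·24=48, C3→P1 3·18=54, C4→P3 8·24=192, C5→P1 4·7=28, C6→P3 4·24=96, C7→P3 2·22=44, C8→P1 6·7=42. Service 552; fixed 193; total 745.
{P1, P3, P6}: service 576 + fixed 183 = 759
{P3, P6}: C1→P3 2·24=48, C2→P6 4·24=96, C3→P3 5·18=90, C4→P6 7·24=168, C5→P6 5·7=35, C6→P3 4·24=96, C7→P3 2·22=44, C8→P6 6·7=42. Service 619; fixed 153; total 772.
{P1, P2, P3, P4, P5, P6}: service 528 + fixed 413 = 941
No other subset beats 745.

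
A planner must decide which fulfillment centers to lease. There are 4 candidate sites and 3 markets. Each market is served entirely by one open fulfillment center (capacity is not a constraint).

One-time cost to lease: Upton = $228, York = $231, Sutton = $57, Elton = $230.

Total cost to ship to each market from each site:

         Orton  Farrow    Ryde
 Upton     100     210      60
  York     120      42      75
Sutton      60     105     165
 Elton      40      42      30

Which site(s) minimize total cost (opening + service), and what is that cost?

For any fixed open set, each market goes to its cheapest open site; total = fixed + service.
{Elton}: Orton→Elton 40, Farrow→Elton 42, Ryde→Elton 30. Service 112; fixed 230; total 342.
{Sutton}: Orton→Sutton 60, Farrow→Sutton 105, Ryde→Sutton 165. Service 330; fixed 57; total 387.
{Sutton, Elton}: Orton→Elton 40, Farrow→Elton 42, Ryde→Elton 30. Service 112; fixed 287; total 399.
{Upton, York, Sutton, Elton}: service 112 + fixed 746 = 858
(All 15 nonempty subsets were checked; Elton only is lowest.)

Open Elton only; minimum total cost 342.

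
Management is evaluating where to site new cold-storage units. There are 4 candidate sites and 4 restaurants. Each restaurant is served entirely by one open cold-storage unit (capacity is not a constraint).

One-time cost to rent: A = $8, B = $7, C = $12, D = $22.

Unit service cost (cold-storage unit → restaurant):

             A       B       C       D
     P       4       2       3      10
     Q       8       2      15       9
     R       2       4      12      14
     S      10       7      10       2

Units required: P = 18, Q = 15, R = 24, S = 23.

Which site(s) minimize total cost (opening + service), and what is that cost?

For any fixed open set, each restaurant goes to its cheapest open site; total = fixed + service.
{A, B, D}: P→B 2·18=36, Q→B 2·15=30, R→A 2·24=48, S→D 2·23=46. Service 160; fixed 37; total 197.
{A, B, C, D}: service 160 + fixed 49 = 209
{B, D}: P→B 2·18=36, Q→B 2·15=30, R→B 4·24=96, S→D 2·23=46. Service 208; fixed 29; total 237.
{B}: P→B 2·18=36, Q→B 2·15=30, R→B 4·24=96, S→B 7·23=161. Service 323; fixed 7; total 330.
No other subset beats 197.

Open A, B and D; minimum total cost 197.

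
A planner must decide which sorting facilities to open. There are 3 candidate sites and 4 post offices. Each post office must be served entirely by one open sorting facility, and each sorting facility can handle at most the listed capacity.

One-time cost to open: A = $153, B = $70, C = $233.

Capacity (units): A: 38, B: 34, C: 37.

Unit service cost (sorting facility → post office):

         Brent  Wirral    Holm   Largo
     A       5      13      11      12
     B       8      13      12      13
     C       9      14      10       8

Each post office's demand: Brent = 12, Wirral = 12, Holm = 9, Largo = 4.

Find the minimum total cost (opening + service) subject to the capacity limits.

Minimum total cost: 516

Open {A}: Brent→A 5·12=60, Wirral→A 13·12=156, Holm→A 11·9=99, Largo→A 12·4=48.
Loads: A carries 37/38. Service 363; fixed 153; total 516.
Next best feasible plan costs 586.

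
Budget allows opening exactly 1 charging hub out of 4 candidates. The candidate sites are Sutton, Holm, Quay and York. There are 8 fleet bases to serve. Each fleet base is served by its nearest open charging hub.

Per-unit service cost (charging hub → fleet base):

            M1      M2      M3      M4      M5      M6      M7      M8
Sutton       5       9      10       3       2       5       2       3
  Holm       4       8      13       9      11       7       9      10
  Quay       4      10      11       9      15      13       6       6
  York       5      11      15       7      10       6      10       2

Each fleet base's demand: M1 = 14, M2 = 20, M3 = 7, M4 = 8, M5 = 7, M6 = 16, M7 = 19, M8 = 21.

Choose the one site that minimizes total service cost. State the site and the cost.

With exactly 1 open, each fleet base uses its cheapest among the chosen.
{Sutton}: M1→Sutton 5·14=70, M2→Sutton 9·20=180, M3→Sutton 10·7=70, M4→Sutton 3·8=24, M5→Sutton 2·7=14, M6→Sutton 5·16=80, M7→Sutton 2·19=38, M8→Sutton 3·21=63. Service cost 539.
{York}: service cost 849
{Holm}: service cost 949
Among all 4 size-1 choices, {Sutton} is lowest.

Choose Sutton only; total service cost 539.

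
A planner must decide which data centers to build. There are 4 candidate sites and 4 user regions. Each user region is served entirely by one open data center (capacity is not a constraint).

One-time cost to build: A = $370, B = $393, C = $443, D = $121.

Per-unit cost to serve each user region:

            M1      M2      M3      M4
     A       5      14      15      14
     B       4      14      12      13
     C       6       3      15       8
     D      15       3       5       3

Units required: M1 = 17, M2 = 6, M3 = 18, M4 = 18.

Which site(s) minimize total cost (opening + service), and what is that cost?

For any fixed open set, each user region goes to its cheapest open site; total = fixed + service.
{D}: M1→D 15·17=255, M2→D 3·6=18, M3→D 5·18=90, M4→D 3·18=54. Service 417; fixed 121; total 538.
{A, D}: service 247 + fixed 491 = 738
{B, D}: M1→B 4·17=68, M2→D 3·6=18, M3→D 5·18=90, M4→D 3·18=54. Service 230; fixed 514; total 744.
{A, B, C, D}: service 230 + fixed 1327 = 1557
No other subset beats 538.

Open D only; minimum total cost 538.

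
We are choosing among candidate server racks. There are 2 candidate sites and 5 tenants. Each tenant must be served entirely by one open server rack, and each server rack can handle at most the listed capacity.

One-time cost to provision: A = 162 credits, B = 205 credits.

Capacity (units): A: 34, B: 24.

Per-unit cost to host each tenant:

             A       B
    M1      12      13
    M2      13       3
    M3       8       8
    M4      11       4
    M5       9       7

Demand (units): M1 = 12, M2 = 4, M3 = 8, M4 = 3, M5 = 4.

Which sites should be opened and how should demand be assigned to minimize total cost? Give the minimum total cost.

Minimum total cost: 491

Open {A}: M1→A 12·12=144, M2→A 13·4=52, M3→A 8·8=64, M4→A 11·3=33, M5→A 9·4=36.
Loads: A carries 31/34. Service 329; fixed 162; total 491.
Next best feasible plan costs 627.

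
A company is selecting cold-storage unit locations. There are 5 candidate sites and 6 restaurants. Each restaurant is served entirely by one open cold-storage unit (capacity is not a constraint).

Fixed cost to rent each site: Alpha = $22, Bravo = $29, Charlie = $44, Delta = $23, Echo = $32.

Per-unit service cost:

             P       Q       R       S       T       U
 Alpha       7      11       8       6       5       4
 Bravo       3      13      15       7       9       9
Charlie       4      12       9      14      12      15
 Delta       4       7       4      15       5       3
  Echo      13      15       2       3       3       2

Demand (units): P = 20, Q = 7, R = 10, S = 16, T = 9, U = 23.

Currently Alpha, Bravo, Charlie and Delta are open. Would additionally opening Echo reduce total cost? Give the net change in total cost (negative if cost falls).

Current service cost with {Alpha, Bravo, Charlie, Delta}: 359.
Adding Echo: each restaurant re-picks its cheapest; new service cost 250, saving 109.
Extra fixed cost: 32. Net change = 32 − 109 = -77.
(Totals: 477 → 400.)

Yes — net change −77 (cost falls by 77).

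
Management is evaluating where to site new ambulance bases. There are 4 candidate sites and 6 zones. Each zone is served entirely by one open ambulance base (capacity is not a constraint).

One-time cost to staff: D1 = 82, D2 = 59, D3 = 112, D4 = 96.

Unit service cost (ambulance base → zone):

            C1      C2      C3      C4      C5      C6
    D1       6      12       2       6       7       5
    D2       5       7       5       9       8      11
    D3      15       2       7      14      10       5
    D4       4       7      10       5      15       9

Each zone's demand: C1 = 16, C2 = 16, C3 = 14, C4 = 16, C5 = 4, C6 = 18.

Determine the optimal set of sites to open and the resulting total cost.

For any fixed open set, each zone goes to its cheapest open site; total = fixed + service.
{D1, D3}: C1→D1 6·16=96, C2→D3 2·16=32, C3→D1 2·14=28, C4→D1 6·16=96, C5→D1 7·4=28, C6→D1 5·18=90. Service 370; fixed 194; total 564.
{D1, D2}: service 434 + fixed 141 = 575
{D1, D4}: service 402 + fixed 178 = 580
{D1, D2, D3, D4}: C1→D4 4·16=64, C2→D3 2·16=32, C3→D1 2·14=28, C4→D4 5·16=80, C5→D1 7·4=28, C6→D1 5·18=90. Service 322; fixed 349; total 671.
No other subset beats 564.

Open D1 and D3; minimum total cost 564.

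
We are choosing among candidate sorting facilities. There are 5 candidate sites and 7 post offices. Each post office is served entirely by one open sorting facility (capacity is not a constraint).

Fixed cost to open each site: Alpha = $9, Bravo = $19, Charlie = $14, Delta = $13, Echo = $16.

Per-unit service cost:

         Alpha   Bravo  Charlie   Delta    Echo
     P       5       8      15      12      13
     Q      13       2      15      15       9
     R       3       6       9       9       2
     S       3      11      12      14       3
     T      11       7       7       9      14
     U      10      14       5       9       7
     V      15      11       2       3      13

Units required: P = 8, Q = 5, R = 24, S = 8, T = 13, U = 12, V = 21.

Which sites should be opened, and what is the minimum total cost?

For any fixed open set, each post office goes to its cheapest open site; total = fixed + service.
{Alpha, Bravo, Charlie, Echo}: P→Alpha 5·8=40, Q→Bravo 2·5=10, R→Echo 2·24=48, S→Alpha 3·8=24, T→Bravo 7·13=91, U→Charlie 5·12=60, V→Charlie 2·21=42. Service 315; fixed 58; total 373.
{Alpha, Bravo, Charlie}: P→Alpha 5·8=40, Q→Bravo 2·5=10, R→Alpha 3·24=72, S→Alpha 3·8=24, T→Bravo 7·13=91, U→Charlie 5·12=60, V→Charlie 2·21=42. Service 339; fixed 42; total 381.
{Alpha, Bravo, Charlie, Delta, Echo}: P→Alpha 5·8=40, Q→Bravo 2·5=10, R→Echo 2·24=48, S→Alpha 3·8=24, T→Bravo 7·13=91, U→Charlie 5·12=60, V→Charlie 2·21=42. Service 315; fixed 71; total 386.
{Alpha}: P→Alpha 5·8=40, Q→Alpha 13·5=65, R→Alpha 3·24=72, S→Alpha 3·8=24, T→Alpha 11·13=143, U→Alpha 10·12=120, V→Alpha 15·21=315. Service 779; fixed 9; total 788.
No other subset beats 373.

Open Alpha, Bravo, Charlie and Echo; minimum total cost 373.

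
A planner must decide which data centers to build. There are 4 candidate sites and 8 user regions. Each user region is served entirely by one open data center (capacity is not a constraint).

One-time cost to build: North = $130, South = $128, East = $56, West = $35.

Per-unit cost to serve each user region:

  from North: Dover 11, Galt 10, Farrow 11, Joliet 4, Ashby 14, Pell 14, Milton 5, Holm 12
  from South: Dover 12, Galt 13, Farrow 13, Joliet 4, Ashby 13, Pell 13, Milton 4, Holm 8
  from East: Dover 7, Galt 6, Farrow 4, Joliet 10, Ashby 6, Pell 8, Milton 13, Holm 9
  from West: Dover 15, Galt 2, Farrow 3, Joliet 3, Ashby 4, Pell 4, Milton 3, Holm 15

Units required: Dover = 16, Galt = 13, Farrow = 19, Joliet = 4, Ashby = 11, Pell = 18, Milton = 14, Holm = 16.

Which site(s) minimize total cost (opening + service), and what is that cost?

For any fixed open set, each user region goes to its cheapest open site; total = fixed + service.
{East, West}: Dover→East 7·16=112, Galt→West 2·13=26, Farrow→West 3·19=57, Joliet→West 3·4=12, Ashby→West 4·11=44, Pell→West 4·18=72, Milton→West 3·14=42, Holm→East 9·16=144. Service 509; fixed 91; total 600.
{South, East, West}: service 493 + fixed 219 = 712
{North, East, West}: service 509 + fixed 221 = 730
{North, South, East, West}: Dover→East 7·16=112, Galt→West 2·13=26, Farrow→West 3·19=57, Joliet→West 3·4=12, Ashby→West 4·11=44, Pell→West 4·18=72, Milton→West 3·14=42, Holm→South 8·16=128. Service 493; fixed 349; total 842.
(All 15 nonempty subsets were checked; East and West is lowest.)

Open East and West; minimum total cost 600.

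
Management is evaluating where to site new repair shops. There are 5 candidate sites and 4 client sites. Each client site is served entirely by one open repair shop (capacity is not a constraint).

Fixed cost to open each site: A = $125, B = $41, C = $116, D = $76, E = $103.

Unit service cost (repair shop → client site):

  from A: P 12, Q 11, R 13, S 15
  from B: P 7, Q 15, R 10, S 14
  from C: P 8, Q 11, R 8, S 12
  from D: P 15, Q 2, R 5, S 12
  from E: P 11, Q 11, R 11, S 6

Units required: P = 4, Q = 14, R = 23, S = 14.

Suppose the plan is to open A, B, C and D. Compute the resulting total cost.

Total cost: 697

Each client site is assigned to its cheapest site among the open ones.
{A, B, C, D}: P→B 7·4=28, Q→D 2·14=28, R→D 5·23=115, S→C 12·14=168. Service 339; fixed 358; total 697.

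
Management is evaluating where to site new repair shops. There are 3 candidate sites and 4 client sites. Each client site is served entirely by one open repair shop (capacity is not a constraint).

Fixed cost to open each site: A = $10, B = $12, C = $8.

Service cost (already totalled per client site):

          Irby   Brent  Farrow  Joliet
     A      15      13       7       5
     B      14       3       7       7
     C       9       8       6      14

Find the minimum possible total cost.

For any fixed open set, each client site goes to its cheapest open site; total = fixed + service.
{B}: Irby→B 14, Brent→B 3, Farrow→B 7, Joliet→B 7. Service 31; fixed 12; total 43.
{B, C}: service 25 + fixed 20 = 45
{C}: service 37 + fixed 8 = 45
{A, B, C}: service 23 + fixed 30 = 53
No other subset beats 43.

Minimum total cost: 43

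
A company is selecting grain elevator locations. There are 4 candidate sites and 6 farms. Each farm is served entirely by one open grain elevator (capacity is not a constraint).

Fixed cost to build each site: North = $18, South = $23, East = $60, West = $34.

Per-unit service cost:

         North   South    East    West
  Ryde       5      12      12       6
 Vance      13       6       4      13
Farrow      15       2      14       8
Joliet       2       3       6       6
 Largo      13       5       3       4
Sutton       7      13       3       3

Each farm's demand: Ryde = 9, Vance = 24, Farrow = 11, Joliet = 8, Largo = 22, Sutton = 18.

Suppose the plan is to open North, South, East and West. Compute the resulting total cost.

Total cost: 434

Each farm is assigned to its cheapest site among the open ones.
{North, South, East, West}: Ryde→North 5·9=45, Vance→East 4·24=96, Farrow→South 2·11=22, Joliet→North 2·8=16, Largo→East 3·22=66, Sutton→East 3·18=54. Service 299; fixed 135; total 434.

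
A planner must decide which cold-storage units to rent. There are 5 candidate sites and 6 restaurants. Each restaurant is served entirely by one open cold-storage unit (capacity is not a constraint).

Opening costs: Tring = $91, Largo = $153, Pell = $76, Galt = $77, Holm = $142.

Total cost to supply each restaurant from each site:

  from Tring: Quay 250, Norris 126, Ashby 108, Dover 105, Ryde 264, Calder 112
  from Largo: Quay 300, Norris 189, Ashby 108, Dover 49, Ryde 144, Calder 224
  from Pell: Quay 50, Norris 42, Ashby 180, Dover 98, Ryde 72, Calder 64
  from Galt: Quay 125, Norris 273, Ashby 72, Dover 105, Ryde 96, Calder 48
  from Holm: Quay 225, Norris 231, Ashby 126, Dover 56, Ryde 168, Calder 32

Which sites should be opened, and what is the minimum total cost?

For any fixed open set, each restaurant goes to its cheapest open site; total = fixed + service.
{Pell, Galt}: Quay→Pell 50, Norris→Pell 42, Ashby→Galt 72, Dover→Pell 98, Ryde→Pell 72, Calder→Galt 48. Service 382; fixed 153; total 535.
{Pell}: Quay→Pell 50, Norris→Pell 42, Ashby→Pell 180, Dover→Pell 98, Ryde→Pell 72, Calder→Pell 64. Service 506; fixed 76; total 582.
{Pell, Holm}: Quay→Pell 50, Norris→Pell 42, Ashby→Holm 126, Dover→Holm 56, Ryde→Pell 72, Calder→Holm 32. Service 378; fixed 218; total 596.
{Tring, Largo, Pell, Galt, Holm}: Quay→Pell 50, Norris→Pell 42, Ashby→Galt 72, Dover→Largo 49, Ryde→Pell 72, Calder→Holm 32. Service 317; fixed 539; total 856.
No other subset beats 535.

Open Pell and Galt; minimum total cost 535.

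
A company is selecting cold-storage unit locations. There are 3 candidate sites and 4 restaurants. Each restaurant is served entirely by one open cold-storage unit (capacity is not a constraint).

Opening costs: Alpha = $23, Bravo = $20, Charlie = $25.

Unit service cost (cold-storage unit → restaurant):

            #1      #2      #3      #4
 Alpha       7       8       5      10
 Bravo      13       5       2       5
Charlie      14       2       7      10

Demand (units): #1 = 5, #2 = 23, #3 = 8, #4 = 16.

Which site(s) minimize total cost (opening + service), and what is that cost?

Open Alpha, Bravo and Charlie; minimum total cost 245.

For any fixed open set, each restaurant goes to its cheapest open site; total = fixed + service.
{Alpha, Bravo, Charlie}: #1→Alpha 7·5=35, #2→Charlie 2·23=46, #3→Bravo 2·8=16, #4→Bravo 5·16=80. Service 177; fixed 68; total 245.
{Bravo, Charlie}: service 207 + fixed 45 = 252
{Alpha, Bravo}: #1→Alpha 7·5=35, #2→Bravo 5·23=115, #3→Bravo 2·8=16, #4→Bravo 5·16=80. Service 246; fixed 43; total 289.
{Bravo}: service 276 + fixed 20 = 296
No other subset beats 245.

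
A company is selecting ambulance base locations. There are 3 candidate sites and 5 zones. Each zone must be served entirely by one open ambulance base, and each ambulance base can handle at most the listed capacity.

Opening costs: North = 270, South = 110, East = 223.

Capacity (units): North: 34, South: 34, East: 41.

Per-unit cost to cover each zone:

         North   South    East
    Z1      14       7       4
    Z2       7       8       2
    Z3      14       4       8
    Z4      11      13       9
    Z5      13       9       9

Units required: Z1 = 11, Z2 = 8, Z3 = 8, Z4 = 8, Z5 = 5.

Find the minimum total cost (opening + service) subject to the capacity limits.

Minimum total cost: 464

Open {East}: Z1→East 4·11=44, Z2→East 2·8=16, Z3→East 8·8=64, Z4→East 9·8=72, Z5→East 9·5=45.
Loads: East carries 40/41. Service 241; fixed 223; total 464.
Next best feasible plan costs 542.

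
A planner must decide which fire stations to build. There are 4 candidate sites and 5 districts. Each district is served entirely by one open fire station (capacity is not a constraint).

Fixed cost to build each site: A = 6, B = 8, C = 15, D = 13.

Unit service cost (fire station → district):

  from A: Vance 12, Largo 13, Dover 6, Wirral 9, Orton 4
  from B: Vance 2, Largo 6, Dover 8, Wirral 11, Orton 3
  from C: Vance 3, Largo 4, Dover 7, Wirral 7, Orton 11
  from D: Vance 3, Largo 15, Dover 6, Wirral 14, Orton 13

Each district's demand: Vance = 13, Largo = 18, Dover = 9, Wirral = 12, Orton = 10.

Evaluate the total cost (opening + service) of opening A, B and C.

Each district is assigned to its cheapest site among the open ones.
{A, B, C}: Vance→B 2·13=26, Largo→C 4·18=72, Dover→A 6·9=54, Wirral→C 7·12=84, Orton→B 3·10=30. Service 266; fixed 29; total 295.

Total cost: 295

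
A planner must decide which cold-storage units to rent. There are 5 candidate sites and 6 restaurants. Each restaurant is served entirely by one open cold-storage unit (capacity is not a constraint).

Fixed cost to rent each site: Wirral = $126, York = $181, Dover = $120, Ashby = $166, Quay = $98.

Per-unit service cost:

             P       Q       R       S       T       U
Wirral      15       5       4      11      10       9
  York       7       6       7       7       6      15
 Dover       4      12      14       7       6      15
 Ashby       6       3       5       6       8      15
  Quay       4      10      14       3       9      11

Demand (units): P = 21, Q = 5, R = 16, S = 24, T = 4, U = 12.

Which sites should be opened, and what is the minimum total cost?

For any fixed open set, each restaurant goes to its cheapest open site; total = fixed + service.
{Wirral, Quay}: P→Quay 4·21=84, Q→Wirral 5·5=25, R→Wirral 4·16=64, S→Quay 3·24=72, T→Quay 9·4=36, U→Wirral 9·12=108. Service 389; fixed 224; total 613.
{Ashby, Quay}: service 415 + fixed 264 = 679
{Quay}: P→Quay 4·21=84, Q→Quay 10·5=50, R→Quay 14·16=224, S→Quay 3·24=72, T→Quay 9·4=36, U→Quay 11·12=132. Service 598; fixed 98; total 696.
{Wirral, York, Dover, Ashby, Quay}: service 367 + fixed 691 = 1058
No other subset beats 613.

Open Wirral and Quay; minimum total cost 613.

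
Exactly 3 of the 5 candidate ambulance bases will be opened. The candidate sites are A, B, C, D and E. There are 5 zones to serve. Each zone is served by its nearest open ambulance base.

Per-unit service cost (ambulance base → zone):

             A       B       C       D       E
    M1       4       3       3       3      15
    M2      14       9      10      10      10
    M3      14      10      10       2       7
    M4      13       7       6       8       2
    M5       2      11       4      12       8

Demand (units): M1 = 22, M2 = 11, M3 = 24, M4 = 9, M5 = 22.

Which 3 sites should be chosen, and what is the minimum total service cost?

Choose A, D and E; total service cost 286.

With exactly 3 open, each zone uses its cheapest among the chosen.
{A, D, E}: M1→D 3·22=66, M2→D 10·11=110, M3→D 2·24=48, M4→E 2·9=18, M5→A 2·22=44. Service cost 286.
{A, B, D}: service cost 320
{A, C, D}: service cost 322
Among all 10 size-3 choices, {A, D, E} is lowest.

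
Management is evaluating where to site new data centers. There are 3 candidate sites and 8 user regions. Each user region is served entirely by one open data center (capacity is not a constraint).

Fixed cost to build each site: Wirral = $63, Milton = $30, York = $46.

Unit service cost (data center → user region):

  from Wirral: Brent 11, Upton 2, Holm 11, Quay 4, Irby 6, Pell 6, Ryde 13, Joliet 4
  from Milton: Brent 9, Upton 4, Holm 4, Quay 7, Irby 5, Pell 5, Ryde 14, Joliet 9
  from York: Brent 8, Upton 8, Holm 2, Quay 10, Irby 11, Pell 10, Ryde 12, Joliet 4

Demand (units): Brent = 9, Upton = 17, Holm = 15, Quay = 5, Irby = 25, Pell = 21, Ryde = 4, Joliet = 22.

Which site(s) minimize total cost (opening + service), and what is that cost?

For any fixed open set, each user region goes to its cheapest open site; total = fixed + service.
{Milton, York}: Brent→York 8·9=72, Upton→Milton 4·17=68, Holm→York 2·15=30, Quay→Milton 7·5=35, Irby→Milton 5·25=125, Pell→Milton 5·21=105, Ryde→York 12·4=48, Joliet→York 4·22=88. Service 571; fixed 76; total 647.
{Wirral, Milton}: Brent→Milton 9·9=81, Upton→Wirral 2·17=34, Holm→Milton 4·15=60, Quay→Wirral 4·5=20, Irby→Milton 5·25=125, Pell→Milton 5·21=105, Ryde→Wirral 13·4=52, Joliet→Wirral 4·22=88. Service 565; fixed 93; total 658.
{Wirral, Milton, York}: service 522 + fixed 139 = 661
{Milton}: service 728 + fixed 30 = 758
No other subset beats 647.

Open Milton and York; minimum total cost 647.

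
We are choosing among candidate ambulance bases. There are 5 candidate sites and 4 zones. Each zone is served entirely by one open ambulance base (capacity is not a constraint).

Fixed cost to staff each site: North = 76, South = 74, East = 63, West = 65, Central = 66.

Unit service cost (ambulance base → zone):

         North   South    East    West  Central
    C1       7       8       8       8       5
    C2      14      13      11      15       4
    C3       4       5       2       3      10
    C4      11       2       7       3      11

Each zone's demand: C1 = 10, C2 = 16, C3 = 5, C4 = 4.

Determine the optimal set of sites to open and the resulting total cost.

For any fixed open set, each zone goes to its cheapest open site; total = fixed + service.
{West, Central}: C1→Central 5·10=50, C2→Central 4·16=64, C3→West 3·5=15, C4→West 3·4=12. Service 141; fixed 131; total 272.
{Central}: C1→Central 5·10=50, C2→Central 4·16=64, C3→Central 10·5=50, C4→Central 11·4=44. Service 208; fixed 66; total 274.
{East, Central}: service 152 + fixed 129 = 281
{North, South, East, West, Central}: service 132 + fixed 344 = 476
No other subset beats 272.

Open West and Central; minimum total cost 272.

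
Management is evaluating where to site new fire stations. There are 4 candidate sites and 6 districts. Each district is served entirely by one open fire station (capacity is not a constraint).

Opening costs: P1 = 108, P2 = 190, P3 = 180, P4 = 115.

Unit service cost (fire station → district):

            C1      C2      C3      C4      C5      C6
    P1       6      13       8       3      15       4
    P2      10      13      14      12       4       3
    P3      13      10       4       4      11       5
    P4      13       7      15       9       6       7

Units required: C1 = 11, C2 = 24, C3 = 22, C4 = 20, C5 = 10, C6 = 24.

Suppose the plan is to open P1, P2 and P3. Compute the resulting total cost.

Each district is assigned to its cheapest site among the open ones.
{P1, P2, P3}: C1→P1 6·11=66, C2→P3 10·24=240, C3→P3 4·22=88, C4→P1 3·20=60, C5→P2 4·10=40, C6→P2 3·24=72. Service 566; fixed 478; total 1044.

Total cost: 1044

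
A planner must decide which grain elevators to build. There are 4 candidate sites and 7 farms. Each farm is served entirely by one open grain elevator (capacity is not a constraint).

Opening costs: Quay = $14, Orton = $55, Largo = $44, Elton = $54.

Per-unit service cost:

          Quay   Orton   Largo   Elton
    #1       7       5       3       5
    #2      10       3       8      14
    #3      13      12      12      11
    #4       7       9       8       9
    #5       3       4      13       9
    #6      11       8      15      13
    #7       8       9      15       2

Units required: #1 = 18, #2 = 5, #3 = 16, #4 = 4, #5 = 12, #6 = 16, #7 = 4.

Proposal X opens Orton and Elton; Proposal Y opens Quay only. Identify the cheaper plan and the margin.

Proposal X is cheaper by 60.

Proposal X: {Orton, Elton}: #1→Orton 5·18=90, #2→Orton 3·5=15, #3→Elton 11·16=176, #4→Orton 9·4=36, #5→Orton 4·12=48, #6→Orton 8·16=128, #7→Elton 2·4=8. Service 501; fixed 109; total 610.
Proposal Y: {Quay}: #1→Quay 7·18=126, #2→Quay 10·5=50, #3→Quay 13·16=208, #4→Quay 7·4=28, #5→Quay 3·12=36, #6→Quay 11·16=176, #7→Quay 8·4=32. Service 656; fixed 14; total 670.
Difference: |610 − 670| = 60.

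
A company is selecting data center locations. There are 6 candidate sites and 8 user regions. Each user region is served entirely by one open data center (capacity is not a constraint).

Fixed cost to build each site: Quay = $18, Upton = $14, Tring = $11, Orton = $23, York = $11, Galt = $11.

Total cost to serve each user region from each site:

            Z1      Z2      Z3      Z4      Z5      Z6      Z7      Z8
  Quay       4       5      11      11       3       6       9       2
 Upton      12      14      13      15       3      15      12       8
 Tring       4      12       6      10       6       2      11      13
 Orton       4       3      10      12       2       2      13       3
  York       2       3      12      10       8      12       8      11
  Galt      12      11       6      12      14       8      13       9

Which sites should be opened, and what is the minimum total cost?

Open Quay only; minimum total cost 69.

For any fixed open set, each user region goes to its cheapest open site; total = fixed + service.
{Quay}: Z1→Quay 4, Z2→Quay 5, Z3→Quay 11, Z4→Quay 11, Z5→Quay 3, Z6→Quay 6, Z7→Quay 9, Z8→Quay 2. Service 51; fixed 18; total 69.
{Quay, Tring}: Z1→Quay 4, Z2→Quay 5, Z3→Tring 6, Z4→Tring 10, Z5→Quay 3, Z6→Tring 2, Z7→Quay 9, Z8→Quay 2. Service 41; fixed 29; total 70.
{Tring, York}: Z1→York 2, Z2→York 3, Z3→Tring 6, Z4→Tring 10, Z5→Tring 6, Z6→Tring 2, Z7→York 8, Z8→York 11. Service 48; fixed 22; total 70.
{Quay, Upton, Tring, Orton, York, Galt}: service 35 + fixed 88 = 123
No other subset beats 69.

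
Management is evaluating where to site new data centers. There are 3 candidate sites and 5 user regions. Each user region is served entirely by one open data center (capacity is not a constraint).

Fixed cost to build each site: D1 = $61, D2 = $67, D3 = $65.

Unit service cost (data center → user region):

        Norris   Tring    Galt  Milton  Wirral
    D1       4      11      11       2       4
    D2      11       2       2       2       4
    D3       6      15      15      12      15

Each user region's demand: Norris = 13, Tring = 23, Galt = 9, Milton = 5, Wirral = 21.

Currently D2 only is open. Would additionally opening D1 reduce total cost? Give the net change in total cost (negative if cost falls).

Yes — net change −30 (cost falls by 30).

Current service cost with {D2}: 301.
Adding D1: each user region re-picks its cheapest; new service cost 210, saving 91.
Extra fixed cost: 61. Net change = 61 − 91 = -30.
(Totals: 368 → 338.)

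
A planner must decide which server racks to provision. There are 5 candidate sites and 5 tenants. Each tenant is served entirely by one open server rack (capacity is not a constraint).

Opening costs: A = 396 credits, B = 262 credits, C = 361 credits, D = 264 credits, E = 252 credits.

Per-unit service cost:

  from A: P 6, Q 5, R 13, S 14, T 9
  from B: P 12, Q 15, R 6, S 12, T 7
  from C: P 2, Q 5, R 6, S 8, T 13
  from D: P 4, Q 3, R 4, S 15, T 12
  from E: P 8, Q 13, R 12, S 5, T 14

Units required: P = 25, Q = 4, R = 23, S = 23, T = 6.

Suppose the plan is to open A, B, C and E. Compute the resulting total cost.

Each tenant is assigned to its cheapest site among the open ones.
{A, B, C, E}: P→C 2·25=50, Q→A 5·4=20, R→B 6·23=138, S→E 5·23=115, T→B 7·6=42. Service 365; fixed 1271; total 1636.

Total cost: 1636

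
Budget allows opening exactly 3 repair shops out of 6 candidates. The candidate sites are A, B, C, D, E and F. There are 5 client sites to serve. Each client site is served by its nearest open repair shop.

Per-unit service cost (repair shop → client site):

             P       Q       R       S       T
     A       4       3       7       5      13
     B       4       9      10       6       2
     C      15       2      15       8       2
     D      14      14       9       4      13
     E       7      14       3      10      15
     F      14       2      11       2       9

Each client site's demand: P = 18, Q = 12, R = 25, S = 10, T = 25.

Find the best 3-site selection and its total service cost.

With exactly 3 open, each client site uses its cheapest among the chosen.
{B, E, F}: P→B 4·18=72, Q→F 2·12=24, R→E 3·25=75, S→F 2·10=20, T→B 2·25=50. Service cost 241.
{A, C, E}: service cost 271
{B, C, E}: service cost 281
Among all 20 size-3 choices, {B, E, F} is lowest.

Choose B, E and F; total service cost 241.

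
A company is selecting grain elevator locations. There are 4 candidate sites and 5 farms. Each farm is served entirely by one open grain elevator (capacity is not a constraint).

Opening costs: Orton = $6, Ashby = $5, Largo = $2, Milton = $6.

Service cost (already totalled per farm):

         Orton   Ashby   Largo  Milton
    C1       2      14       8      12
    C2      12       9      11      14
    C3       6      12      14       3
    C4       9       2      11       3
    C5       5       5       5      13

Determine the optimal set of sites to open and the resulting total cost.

For any fixed open set, each farm goes to its cheapest open site; total = fixed + service.
{Orton, Ashby}: C1→Orton 2, C2→Ashby 9, C3→Orton 6, C4→Ashby 2, C5→Orton 5. Service 24; fixed 11; total 35.
{Orton, Ashby, Largo}: service 24 + fixed 13 = 37
{Orton, Milton}: C1→Orton 2, C2→Orton 12, C3→Milton 3, C4→Milton 3, C5→Orton 5. Service 25; fixed 12; total 37.
{Orton, Ashby, Largo, Milton}: service 21 + fixed 19 = 40
(All 15 nonempty subsets were checked; Orton and Ashby is lowest.)

Open Orton and Ashby; minimum total cost 35.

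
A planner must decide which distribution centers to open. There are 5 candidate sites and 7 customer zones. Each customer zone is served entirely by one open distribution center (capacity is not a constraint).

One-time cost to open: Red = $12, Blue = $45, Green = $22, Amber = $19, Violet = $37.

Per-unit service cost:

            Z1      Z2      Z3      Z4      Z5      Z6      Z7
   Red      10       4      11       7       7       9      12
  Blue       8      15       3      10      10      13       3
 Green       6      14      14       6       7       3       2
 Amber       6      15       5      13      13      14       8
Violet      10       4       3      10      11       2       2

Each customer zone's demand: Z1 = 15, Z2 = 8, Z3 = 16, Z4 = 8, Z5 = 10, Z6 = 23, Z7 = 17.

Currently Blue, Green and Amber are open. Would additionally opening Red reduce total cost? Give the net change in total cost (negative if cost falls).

Current service cost with {Blue, Green, Amber}: 471.
Adding Red: each customer zone re-picks its cheapest; new service cost 391, saving 80.
Extra fixed cost: 12. Net change = 12 − 80 = -68.
(Totals: 557 → 489.)

Yes — net change −68 (cost falls by 68).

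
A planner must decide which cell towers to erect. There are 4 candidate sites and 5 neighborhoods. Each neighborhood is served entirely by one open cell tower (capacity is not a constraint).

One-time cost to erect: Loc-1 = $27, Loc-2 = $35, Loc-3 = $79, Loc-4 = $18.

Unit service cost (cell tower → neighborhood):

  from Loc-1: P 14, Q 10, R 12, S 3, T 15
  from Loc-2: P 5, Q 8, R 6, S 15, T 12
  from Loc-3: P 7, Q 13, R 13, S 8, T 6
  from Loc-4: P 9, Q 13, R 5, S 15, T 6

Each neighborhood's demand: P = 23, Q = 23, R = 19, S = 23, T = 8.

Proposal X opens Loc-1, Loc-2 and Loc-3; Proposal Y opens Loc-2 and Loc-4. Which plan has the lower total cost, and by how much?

Proposal X is cheaper by 169.

Proposal X: {Loc-1, Loc-2, Loc-3}: P→Loc-2 5·23=115, Q→Loc-2 8·23=184, R→Loc-2 6·19=114, S→Loc-1 3·23=69, T→Loc-3 6·8=48. Service 530; fixed 141; total 671.
Proposal Y: {Loc-2, Loc-4}: P→Loc-2 5·23=115, Q→Loc-2 8·23=184, R→Loc-4 5·19=95, S→Loc-2 15·23=345, T→Loc-4 6·8=48. Service 787; fixed 53; total 840.
Difference: |671 − 840| = 169.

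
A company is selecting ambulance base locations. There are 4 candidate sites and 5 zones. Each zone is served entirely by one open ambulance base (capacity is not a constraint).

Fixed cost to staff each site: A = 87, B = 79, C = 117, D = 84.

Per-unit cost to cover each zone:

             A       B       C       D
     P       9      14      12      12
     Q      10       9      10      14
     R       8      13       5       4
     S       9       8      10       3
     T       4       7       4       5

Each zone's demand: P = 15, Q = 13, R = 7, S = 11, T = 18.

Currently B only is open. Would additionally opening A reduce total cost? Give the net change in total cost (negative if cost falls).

Yes — net change −77 (cost falls by 77).

Current service cost with {B}: 632.
Adding A: each zone re-picks its cheapest; new service cost 468, saving 164.
Extra fixed cost: 87. Net change = 87 − 164 = -77.
(Totals: 711 → 634.)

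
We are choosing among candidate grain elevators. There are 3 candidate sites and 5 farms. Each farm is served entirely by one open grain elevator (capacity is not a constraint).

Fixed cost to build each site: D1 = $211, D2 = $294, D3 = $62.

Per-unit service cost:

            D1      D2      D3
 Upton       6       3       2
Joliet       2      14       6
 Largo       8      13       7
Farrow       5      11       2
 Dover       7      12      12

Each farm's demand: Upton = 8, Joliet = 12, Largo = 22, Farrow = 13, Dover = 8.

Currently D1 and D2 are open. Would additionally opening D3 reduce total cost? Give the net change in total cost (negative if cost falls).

Current service cost with {D1, D2}: 345.
Adding D3: each farm re-picks its cheapest; new service cost 276, saving 69.
Extra fixed cost: 62. Net change = 62 − 69 = -7.
(Totals: 850 → 843.)

Yes — net change −7 (cost falls by 7).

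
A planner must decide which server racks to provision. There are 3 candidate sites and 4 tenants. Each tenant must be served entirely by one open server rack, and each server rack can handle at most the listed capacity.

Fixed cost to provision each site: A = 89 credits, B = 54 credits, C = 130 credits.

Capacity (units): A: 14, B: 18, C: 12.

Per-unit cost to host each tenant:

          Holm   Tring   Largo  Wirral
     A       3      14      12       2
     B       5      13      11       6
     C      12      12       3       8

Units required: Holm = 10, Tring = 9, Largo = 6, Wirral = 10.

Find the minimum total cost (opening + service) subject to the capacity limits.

Minimum total cost: 517

Open {A, B, C}: Holm→B 5·10=50, Tring→C 12·9=108, Largo→B 11·6=66, Wirral→A 2·10=20.
Loads: A carries 10/14, B carries 16/18, C carries 9/12. Service 244; fixed 273; total 517.
Next best feasible plan costs 537.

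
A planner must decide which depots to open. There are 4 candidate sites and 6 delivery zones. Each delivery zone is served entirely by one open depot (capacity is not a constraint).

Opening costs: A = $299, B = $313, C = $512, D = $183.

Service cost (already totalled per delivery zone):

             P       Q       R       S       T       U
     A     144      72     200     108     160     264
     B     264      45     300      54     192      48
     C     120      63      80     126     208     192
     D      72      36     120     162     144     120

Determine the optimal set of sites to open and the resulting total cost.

For any fixed open set, each delivery zone goes to its cheapest open site; total = fixed + service.
{D}: P→D 72, Q→D 36, R→D 120, S→D 162, T→D 144, U→D 120. Service 654; fixed 183; total 837.
{B, D}: service 474 + fixed 496 = 970
{A, D}: service 600 + fixed 482 = 1082
{A, B, C, D}: service 434 + fixed 1307 = 1741
(All 15 nonempty subsets were checked; D only is lowest.)

Open D only; minimum total cost 837.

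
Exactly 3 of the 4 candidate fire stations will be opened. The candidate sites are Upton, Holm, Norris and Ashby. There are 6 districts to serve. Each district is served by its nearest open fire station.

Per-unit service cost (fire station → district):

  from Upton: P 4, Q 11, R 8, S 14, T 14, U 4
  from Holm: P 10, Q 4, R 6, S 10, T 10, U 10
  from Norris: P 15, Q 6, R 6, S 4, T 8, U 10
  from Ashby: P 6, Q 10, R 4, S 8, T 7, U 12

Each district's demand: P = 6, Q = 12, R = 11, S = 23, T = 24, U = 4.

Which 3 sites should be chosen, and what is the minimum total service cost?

Choose Upton, Norris and Ashby; total service cost 416.

With exactly 3 open, each district uses its cheapest among the chosen.
{Upton, Norris, Ashby}: P→Upton 4·6=24, Q→Norris 6·12=72, R→Ashby 4·11=44, S→Norris 4·23=92, T→Ashby 7·24=168, U→Upton 4·4=16. Service cost 416.
{Holm, Norris, Ashby}: service cost 428
{Upton, Holm, Norris}: service cost 438
Among all 4 size-3 choices, {Upton, Norris, Ashby} is lowest.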